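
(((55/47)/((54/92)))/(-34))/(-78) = 1265/1682694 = 0.00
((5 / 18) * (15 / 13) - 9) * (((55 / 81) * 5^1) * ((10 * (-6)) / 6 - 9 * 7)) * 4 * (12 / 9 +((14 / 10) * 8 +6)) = 1511294180 / 9477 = 159469.68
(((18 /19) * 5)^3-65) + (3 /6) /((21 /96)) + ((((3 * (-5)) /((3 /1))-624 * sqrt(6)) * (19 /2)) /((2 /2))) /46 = 187893473 /4417196-2964 * sqrt(6) /23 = -273.13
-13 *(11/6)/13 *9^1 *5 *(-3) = 495/2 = 247.50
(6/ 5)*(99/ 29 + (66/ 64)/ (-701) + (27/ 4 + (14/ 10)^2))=591443241/ 40658000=14.55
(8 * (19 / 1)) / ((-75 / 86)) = -13072 / 75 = -174.29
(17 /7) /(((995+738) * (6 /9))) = 51 /24262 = 0.00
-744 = -744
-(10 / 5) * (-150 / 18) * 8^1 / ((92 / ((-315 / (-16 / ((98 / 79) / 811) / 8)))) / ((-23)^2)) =11833500 / 64069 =184.70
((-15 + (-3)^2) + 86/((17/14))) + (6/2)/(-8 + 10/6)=20785/323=64.35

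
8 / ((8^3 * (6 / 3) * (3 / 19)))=19 / 384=0.05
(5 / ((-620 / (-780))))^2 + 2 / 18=343186 / 8649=39.68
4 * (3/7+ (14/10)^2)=1672/175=9.55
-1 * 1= -1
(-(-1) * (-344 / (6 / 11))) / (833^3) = -1892 / 1734028611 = -0.00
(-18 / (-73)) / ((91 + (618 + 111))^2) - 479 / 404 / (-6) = 734745451 / 3718203900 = 0.20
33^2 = 1089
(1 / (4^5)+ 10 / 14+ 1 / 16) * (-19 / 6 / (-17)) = 105925 / 731136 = 0.14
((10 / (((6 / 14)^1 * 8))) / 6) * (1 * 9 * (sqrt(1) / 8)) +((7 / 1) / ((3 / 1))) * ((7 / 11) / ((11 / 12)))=2.17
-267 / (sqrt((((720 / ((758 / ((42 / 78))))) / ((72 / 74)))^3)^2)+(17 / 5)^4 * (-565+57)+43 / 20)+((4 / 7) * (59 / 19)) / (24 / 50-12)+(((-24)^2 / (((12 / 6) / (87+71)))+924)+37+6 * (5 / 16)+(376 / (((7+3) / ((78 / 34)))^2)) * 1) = 8160398564447838120414988093853 / 175543354759873806239532075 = 46486.51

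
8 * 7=56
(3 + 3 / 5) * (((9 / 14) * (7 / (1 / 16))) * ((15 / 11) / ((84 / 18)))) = 5832 / 77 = 75.74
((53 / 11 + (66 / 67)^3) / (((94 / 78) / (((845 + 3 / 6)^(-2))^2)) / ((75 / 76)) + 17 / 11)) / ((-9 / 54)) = -1341023229000 / 24156999067501802298289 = -0.00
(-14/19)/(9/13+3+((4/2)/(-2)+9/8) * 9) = -1456/9519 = -0.15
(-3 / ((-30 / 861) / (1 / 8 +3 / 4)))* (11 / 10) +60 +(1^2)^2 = 115097 / 800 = 143.87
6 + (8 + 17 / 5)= 87 / 5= 17.40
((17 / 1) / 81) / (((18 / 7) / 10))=595 / 729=0.82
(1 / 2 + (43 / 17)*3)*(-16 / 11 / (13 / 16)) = -3200 / 221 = -14.48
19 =19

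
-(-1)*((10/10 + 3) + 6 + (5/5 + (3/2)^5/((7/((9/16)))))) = 41611/3584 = 11.61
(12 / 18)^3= 8 / 27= 0.30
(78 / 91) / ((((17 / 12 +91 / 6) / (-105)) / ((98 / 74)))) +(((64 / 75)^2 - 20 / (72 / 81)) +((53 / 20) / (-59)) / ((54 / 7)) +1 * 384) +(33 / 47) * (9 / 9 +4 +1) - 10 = 962658299430721 / 2756375865000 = 349.25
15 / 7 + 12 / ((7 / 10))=135 / 7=19.29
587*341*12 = 2402004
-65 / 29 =-2.24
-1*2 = -2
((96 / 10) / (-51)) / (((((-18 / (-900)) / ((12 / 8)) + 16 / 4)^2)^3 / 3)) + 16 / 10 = 101134934655094936 / 63214673514903085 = 1.60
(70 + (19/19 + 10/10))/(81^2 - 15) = 12/1091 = 0.01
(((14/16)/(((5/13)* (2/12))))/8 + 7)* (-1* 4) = -1393/40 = -34.82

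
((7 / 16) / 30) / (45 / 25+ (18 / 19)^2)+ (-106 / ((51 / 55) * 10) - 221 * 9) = -2000.43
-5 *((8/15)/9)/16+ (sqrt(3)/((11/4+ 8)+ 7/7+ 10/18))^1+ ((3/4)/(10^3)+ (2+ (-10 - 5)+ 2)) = -1189919/108000+ 36 *sqrt(3)/443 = -10.88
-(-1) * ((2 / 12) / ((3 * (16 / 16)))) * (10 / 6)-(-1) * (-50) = -2695 / 54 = -49.91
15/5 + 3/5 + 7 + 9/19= 11.07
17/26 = 0.65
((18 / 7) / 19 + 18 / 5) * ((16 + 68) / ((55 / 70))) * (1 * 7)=2921184 / 1045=2795.39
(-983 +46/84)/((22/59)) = -2434517/924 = -2634.76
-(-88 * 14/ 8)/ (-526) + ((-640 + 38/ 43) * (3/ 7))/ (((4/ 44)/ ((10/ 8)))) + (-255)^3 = -375122730757/ 22618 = -16585141.51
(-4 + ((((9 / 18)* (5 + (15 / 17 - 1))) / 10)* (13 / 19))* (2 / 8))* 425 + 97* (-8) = -747309 / 304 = -2458.25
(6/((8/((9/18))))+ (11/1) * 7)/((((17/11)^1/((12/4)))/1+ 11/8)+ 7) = 20427/2347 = 8.70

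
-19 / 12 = -1.58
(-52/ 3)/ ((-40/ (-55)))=-143/ 6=-23.83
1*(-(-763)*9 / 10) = 6867 / 10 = 686.70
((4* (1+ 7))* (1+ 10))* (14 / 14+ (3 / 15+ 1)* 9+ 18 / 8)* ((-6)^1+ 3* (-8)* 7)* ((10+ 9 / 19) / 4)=-214057932 / 95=-2253241.39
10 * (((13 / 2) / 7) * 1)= 65 / 7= 9.29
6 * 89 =534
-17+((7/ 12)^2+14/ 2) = -1391/ 144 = -9.66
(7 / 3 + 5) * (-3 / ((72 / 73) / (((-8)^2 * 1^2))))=-12848 / 9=-1427.56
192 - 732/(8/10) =-723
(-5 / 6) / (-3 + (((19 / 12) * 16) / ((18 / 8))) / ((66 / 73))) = -0.09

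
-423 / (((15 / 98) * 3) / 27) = -124362 / 5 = -24872.40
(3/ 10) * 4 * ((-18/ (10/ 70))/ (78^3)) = -7/ 21970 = -0.00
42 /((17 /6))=252 /17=14.82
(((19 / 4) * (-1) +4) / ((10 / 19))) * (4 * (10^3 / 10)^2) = -57000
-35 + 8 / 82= -1431 / 41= -34.90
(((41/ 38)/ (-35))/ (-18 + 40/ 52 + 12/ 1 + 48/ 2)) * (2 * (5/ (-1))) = 533/ 32452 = 0.02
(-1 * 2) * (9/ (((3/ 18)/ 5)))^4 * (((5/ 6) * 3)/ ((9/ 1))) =-2952450000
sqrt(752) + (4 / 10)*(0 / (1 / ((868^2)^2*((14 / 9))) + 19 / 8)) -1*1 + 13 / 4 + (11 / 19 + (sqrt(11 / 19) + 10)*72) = 4*sqrt(47) + 72*sqrt(209) / 19 + 54935 / 76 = 805.04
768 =768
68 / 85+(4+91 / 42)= 209 / 30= 6.97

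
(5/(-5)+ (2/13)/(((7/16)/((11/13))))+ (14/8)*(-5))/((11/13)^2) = -44729/3388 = -13.20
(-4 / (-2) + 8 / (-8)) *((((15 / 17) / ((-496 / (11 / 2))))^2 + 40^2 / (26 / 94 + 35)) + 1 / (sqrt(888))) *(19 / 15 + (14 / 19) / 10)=191 *sqrt(222) / 63270 + 408482364650575 / 6719246559744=60.84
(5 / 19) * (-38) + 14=4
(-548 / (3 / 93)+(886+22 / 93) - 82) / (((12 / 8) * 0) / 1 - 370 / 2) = 301018 / 3441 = 87.48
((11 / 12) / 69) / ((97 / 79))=869 / 80316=0.01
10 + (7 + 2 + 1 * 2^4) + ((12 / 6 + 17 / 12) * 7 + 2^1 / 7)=4973 / 84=59.20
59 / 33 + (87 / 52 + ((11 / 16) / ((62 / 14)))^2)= 367815797 / 105540864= 3.49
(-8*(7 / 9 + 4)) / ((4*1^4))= -86 / 9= -9.56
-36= -36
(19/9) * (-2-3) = -95/9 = -10.56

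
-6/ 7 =-0.86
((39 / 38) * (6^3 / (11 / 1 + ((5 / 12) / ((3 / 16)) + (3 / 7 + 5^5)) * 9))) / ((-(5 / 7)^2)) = -111132 / 7202425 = -0.02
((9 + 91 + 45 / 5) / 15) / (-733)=-109 / 10995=-0.01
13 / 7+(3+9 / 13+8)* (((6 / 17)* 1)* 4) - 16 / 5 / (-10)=722601 / 38675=18.68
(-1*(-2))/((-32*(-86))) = 0.00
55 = 55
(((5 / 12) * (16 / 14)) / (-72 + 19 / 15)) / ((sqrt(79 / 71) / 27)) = -1350 * sqrt(5609) / 586733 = -0.17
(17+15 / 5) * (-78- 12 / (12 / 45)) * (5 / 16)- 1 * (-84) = -2739 / 4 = -684.75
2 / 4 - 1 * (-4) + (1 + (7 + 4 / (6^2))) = 227 / 18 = 12.61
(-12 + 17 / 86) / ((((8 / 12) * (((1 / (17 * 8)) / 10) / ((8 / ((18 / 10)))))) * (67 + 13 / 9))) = -739500 / 473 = -1563.42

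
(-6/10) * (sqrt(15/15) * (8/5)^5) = -98304/15625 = -6.29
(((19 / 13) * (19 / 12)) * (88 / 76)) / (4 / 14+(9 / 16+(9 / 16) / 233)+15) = 1363516 / 8065941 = 0.17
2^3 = 8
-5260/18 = -2630/9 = -292.22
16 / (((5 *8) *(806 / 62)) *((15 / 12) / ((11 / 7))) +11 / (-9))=1584 / 40829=0.04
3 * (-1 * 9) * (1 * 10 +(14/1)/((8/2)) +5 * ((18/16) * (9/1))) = -13851/8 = -1731.38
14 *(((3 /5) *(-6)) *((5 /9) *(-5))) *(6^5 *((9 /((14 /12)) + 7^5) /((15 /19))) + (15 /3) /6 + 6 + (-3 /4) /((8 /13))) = 556477203889 /24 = 23186550162.04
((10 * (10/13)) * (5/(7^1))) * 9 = 4500/91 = 49.45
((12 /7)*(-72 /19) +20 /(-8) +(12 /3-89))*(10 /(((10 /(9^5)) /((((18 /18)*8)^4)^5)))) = -851087892362009633133428736 /133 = -6399157085428643858146081.00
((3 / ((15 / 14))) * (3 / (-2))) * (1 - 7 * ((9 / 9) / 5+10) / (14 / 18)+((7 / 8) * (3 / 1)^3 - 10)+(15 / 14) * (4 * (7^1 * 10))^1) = -187173 / 200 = -935.86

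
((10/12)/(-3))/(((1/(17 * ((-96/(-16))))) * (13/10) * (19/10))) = -11.47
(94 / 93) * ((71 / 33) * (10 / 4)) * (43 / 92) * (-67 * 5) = -240347425 / 282348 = -851.25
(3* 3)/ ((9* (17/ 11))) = 11/ 17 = 0.65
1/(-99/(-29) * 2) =29/198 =0.15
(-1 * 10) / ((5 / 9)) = -18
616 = 616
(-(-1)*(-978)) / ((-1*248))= 489 / 124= 3.94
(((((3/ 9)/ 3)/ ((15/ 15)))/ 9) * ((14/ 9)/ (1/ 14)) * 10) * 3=8.07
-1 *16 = -16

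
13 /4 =3.25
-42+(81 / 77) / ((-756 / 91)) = -42.13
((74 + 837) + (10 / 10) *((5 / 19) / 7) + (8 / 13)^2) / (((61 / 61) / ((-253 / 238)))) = -2591466856 / 2674763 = -968.86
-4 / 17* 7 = -28 / 17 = -1.65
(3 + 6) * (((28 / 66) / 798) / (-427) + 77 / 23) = 61845376 / 2052589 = 30.13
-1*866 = -866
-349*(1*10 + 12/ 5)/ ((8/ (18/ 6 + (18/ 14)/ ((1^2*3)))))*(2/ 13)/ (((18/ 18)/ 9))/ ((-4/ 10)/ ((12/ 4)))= 1752678/ 91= 19260.20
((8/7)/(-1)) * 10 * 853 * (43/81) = -2934320/567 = -5175.17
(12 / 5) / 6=2 / 5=0.40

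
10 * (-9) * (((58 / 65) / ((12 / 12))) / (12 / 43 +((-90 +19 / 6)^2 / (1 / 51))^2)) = -6464448 / 11903112652744495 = -0.00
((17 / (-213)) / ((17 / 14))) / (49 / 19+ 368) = -266 / 1499733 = -0.00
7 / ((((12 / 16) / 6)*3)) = 56 / 3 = 18.67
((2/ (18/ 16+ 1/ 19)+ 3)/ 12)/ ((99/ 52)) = 10933/ 53163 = 0.21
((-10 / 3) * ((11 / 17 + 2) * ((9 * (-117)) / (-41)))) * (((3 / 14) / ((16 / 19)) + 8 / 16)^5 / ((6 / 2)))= -3629124797924925 / 196536344510464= -18.47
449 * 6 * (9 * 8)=193968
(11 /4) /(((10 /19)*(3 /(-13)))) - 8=-3677 /120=-30.64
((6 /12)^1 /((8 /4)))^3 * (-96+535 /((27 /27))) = 439 /64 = 6.86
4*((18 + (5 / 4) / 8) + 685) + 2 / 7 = 157523 / 56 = 2812.91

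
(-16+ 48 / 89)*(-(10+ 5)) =20640 / 89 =231.91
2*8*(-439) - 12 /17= -7024.71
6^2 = 36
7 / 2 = 3.50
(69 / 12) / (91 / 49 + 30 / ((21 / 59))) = 161 / 2412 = 0.07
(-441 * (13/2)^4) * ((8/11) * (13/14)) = -23391459/44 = -531624.07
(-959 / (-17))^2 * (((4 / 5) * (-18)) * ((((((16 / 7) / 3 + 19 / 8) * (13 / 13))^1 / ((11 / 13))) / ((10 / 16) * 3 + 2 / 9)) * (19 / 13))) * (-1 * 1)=16715070792 / 141185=118391.27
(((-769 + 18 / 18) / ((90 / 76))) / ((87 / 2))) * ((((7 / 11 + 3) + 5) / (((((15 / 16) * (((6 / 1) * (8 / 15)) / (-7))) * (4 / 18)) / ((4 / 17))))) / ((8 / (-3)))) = -646912 / 5423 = -119.29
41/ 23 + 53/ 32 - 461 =-336765/ 736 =-457.56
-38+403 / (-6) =-105.17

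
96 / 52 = 24 / 13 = 1.85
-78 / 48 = -13 / 8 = -1.62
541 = 541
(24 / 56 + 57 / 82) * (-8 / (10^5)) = -129 / 1435000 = -0.00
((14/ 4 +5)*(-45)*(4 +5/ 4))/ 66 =-5355/ 176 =-30.43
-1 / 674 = -0.00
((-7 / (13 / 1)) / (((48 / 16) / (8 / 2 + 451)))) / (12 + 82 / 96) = -3920 / 617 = -6.35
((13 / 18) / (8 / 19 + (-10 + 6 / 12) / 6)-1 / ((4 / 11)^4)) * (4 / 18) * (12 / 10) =-11766059 / 763200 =-15.42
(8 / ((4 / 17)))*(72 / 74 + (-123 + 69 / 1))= -66708 / 37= -1802.92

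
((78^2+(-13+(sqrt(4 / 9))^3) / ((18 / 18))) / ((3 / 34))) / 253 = 5573450 / 20493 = 271.97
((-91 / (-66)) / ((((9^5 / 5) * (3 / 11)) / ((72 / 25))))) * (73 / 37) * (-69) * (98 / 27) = -59893288 / 98316585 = -0.61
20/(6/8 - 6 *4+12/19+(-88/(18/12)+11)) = -912/3205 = -0.28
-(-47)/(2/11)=517/2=258.50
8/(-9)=-0.89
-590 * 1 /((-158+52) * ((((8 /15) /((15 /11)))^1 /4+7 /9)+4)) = 66375 /58141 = 1.14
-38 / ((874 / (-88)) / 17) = 65.04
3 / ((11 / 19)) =57 / 11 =5.18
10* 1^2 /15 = 2 /3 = 0.67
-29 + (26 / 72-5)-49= -2975 / 36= -82.64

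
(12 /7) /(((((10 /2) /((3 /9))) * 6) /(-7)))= -2 /15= -0.13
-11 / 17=-0.65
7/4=1.75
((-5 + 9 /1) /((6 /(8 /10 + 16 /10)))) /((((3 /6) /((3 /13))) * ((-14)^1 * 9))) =-8 /1365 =-0.01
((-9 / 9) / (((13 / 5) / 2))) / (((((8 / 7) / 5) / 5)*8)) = -875 / 416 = -2.10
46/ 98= 23/ 49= 0.47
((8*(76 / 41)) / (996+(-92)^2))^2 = 23104 / 9402211225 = 0.00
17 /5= 3.40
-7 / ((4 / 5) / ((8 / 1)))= -70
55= 55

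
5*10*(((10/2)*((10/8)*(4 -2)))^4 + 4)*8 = 9767225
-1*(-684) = 684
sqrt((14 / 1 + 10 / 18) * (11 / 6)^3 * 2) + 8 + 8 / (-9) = 64 / 9 + 11 * sqrt(4323) / 54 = 20.50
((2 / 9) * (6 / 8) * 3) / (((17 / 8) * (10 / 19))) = 38 / 85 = 0.45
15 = 15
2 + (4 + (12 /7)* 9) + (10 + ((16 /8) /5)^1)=31.83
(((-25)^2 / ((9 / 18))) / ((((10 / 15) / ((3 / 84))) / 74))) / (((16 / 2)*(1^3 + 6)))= 69375 / 784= 88.49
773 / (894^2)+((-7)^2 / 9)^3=161.39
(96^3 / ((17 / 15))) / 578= 1350.60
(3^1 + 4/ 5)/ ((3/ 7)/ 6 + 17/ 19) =5054/ 1285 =3.93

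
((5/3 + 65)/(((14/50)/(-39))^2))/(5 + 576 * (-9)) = -63375000/253771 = -249.73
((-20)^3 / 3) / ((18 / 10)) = -40000 / 27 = -1481.48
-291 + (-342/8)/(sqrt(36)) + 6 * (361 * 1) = 1867.88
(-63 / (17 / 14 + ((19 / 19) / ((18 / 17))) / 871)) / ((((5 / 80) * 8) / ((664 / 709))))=-4590894672 / 47283919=-97.09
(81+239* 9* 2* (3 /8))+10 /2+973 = 10689 /4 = 2672.25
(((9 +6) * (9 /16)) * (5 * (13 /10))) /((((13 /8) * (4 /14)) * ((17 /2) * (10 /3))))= 567 /136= 4.17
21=21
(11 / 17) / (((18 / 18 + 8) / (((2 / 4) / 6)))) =11 / 1836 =0.01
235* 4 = 940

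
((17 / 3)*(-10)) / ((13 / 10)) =-1700 / 39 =-43.59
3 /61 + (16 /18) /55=1973 /30195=0.07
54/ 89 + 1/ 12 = 737/ 1068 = 0.69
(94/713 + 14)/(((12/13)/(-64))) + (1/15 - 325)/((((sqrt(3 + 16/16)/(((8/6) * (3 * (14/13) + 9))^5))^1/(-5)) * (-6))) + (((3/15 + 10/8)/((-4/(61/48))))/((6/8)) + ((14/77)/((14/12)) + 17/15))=-156152265.83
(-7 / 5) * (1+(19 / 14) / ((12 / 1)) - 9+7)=149 / 120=1.24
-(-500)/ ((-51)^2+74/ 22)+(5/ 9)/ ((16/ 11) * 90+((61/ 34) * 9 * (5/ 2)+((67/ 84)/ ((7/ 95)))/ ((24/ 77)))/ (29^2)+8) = 61857037498355/ 315625588121842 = 0.20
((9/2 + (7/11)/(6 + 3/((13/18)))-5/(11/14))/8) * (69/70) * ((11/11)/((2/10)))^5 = -37590625/54208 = -693.45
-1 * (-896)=896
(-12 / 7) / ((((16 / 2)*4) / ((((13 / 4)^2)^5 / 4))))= -1760.79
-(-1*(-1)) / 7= -0.14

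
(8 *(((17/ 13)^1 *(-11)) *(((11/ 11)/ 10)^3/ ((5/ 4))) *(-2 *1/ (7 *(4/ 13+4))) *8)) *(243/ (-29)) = -363528/ 888125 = -0.41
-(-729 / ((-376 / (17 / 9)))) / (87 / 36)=-4131 / 2726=-1.52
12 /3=4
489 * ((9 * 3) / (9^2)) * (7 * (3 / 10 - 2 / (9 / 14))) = -288673 / 90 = -3207.48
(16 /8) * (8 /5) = 16 /5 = 3.20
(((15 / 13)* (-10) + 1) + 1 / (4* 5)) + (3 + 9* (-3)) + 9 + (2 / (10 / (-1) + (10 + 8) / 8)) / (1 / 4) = -213757 / 8060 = -26.52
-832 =-832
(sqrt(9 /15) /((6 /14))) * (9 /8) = 2.03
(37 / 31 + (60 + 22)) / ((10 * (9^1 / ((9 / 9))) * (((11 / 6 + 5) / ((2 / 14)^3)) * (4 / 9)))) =7737 / 8719060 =0.00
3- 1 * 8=-5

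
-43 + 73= 30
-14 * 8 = -112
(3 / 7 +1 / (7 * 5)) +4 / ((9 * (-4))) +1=424 / 315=1.35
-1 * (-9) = 9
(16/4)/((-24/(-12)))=2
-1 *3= -3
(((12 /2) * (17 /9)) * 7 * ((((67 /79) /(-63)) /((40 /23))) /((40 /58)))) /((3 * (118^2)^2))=-759713 /496249555449600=-0.00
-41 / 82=-1 / 2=-0.50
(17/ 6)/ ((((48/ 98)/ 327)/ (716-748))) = -181594/ 3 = -60531.33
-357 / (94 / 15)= -5355 / 94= -56.97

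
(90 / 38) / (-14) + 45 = 11925 / 266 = 44.83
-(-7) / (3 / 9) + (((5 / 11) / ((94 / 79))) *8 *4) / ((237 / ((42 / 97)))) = 1054249 / 50149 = 21.02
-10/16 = -5/8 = -0.62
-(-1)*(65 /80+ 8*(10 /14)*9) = 5851 /112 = 52.24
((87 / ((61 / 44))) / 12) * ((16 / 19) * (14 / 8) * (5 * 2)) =89320 / 1159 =77.07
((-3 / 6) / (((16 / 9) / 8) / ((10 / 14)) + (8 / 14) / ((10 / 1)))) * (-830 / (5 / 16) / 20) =5229 / 29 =180.31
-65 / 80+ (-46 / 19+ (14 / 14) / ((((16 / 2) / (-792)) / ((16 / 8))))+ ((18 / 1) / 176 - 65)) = -889943 / 3344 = -266.13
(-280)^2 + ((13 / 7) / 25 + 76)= 78476.07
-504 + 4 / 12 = -1511 / 3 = -503.67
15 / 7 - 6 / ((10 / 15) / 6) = -363 / 7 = -51.86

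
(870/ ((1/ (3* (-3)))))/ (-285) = 522/ 19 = 27.47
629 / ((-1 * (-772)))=629 / 772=0.81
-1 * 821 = -821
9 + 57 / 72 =235 / 24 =9.79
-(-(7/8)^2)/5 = 49/320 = 0.15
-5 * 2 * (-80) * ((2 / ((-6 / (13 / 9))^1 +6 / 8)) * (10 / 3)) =-832000 / 531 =-1566.85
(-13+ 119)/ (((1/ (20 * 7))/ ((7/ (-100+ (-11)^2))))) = 14840/ 3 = 4946.67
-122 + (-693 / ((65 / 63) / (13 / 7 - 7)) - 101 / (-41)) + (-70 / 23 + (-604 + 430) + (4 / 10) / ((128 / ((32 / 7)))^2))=3157.76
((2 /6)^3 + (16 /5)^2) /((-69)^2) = 6937 /3213675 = 0.00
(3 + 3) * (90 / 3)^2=5400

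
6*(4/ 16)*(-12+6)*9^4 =-59049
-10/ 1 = -10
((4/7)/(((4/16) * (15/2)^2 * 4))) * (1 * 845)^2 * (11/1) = 79789.46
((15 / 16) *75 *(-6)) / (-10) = 675 / 16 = 42.19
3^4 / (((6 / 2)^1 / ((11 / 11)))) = 27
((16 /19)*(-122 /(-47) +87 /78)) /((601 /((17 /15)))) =123352 /20931027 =0.01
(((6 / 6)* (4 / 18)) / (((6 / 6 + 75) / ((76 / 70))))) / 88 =1 / 27720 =0.00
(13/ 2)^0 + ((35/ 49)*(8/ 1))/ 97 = 1.06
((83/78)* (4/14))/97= 83/26481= 0.00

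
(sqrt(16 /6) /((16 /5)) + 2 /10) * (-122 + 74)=-10 * sqrt(6) -48 /5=-34.09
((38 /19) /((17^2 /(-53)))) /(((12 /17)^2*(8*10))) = -53 /5760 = -0.01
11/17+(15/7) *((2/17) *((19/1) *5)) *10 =1681/7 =240.14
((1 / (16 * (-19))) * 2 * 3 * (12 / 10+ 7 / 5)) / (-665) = 0.00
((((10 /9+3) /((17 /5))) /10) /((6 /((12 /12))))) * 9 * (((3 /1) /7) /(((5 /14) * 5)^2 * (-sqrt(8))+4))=-161875 * sqrt(2) /21337924 - 25382 /5334481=-0.02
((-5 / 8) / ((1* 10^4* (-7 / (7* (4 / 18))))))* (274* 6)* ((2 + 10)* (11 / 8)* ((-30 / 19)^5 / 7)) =-9155025 / 17332693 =-0.53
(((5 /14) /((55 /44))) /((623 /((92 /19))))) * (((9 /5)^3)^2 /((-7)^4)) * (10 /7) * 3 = 586710864 /4351910040625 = 0.00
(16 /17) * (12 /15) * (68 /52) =0.98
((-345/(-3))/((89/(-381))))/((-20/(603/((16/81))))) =428011209/5696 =75142.42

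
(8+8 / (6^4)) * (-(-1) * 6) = 1297 / 27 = 48.04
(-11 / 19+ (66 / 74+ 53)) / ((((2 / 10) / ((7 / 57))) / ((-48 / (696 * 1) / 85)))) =-174902 / 6585001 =-0.03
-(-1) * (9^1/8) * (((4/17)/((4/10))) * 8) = 5.29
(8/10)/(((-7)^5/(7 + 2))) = -36/84035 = -0.00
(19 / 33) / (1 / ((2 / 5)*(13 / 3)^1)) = 494 / 495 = 1.00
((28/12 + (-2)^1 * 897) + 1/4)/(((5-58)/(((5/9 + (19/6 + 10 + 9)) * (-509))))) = -4475266957/11448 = -390921.29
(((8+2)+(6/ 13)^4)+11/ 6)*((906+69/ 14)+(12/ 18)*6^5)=8271252843/ 114244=72399.89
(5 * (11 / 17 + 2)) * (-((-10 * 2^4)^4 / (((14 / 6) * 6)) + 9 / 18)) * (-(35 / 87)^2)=100272785.57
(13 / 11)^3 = 2197 / 1331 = 1.65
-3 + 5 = 2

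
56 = 56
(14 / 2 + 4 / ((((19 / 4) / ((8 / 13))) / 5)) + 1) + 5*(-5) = -3559 / 247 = -14.41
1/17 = 0.06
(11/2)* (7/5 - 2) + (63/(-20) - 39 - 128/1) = -3469/20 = -173.45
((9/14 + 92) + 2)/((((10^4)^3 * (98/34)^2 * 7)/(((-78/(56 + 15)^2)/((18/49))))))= -199121/2904825840000000000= -0.00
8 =8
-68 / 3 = -22.67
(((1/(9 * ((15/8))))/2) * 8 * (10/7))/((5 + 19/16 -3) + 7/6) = 1024/13167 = 0.08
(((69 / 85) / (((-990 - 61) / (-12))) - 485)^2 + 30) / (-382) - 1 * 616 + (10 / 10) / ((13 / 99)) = -48518412591256217 / 39632365889350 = -1224.21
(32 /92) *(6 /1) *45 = 2160 /23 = 93.91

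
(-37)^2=1369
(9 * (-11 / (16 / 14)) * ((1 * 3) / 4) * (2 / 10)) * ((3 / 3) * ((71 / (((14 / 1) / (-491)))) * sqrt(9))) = 31061151 / 320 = 97066.10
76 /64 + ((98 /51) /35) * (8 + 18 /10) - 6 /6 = 14801 /20400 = 0.73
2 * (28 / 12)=14 / 3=4.67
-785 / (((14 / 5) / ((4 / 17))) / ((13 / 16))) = -51025 / 952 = -53.60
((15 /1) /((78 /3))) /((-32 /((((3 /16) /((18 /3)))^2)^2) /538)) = -4035 /436207616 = -0.00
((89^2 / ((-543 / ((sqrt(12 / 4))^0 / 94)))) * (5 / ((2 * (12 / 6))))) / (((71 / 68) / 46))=-15485555 / 1811991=-8.55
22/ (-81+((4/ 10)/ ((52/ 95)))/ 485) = -277420/ 1021391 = -0.27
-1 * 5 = -5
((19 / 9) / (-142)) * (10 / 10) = -19 / 1278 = -0.01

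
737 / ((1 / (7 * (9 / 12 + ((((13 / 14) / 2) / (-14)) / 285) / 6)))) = 370509799 / 95760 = 3869.15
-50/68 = -25/34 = -0.74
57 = 57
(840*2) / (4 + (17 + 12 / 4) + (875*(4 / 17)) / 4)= 22.26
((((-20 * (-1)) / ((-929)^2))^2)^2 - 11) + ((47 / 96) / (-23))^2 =-29750799815675255308841113228895 / 2704729576233337542791843963904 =-11.00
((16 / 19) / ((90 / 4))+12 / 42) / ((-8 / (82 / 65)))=-39647 / 778050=-0.05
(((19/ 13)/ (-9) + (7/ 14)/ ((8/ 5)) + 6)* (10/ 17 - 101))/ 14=-6550897/ 148512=-44.11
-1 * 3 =-3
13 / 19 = 0.68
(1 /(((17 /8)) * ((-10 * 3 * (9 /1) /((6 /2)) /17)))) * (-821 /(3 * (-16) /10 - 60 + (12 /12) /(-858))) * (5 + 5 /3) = -18784480 /2501973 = -7.51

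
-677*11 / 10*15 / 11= -2031 / 2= -1015.50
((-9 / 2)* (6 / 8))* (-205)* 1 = 5535 / 8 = 691.88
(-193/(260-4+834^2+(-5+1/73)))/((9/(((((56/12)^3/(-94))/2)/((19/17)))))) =0.00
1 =1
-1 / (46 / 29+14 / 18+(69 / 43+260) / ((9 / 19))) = -3741 / 2074910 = -0.00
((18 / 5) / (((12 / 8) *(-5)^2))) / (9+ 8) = 12 / 2125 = 0.01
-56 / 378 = -4 / 27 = -0.15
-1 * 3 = -3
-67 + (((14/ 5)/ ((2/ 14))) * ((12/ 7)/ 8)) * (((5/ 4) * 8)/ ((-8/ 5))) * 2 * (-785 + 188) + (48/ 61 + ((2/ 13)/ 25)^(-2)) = 14074539/ 244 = 57682.54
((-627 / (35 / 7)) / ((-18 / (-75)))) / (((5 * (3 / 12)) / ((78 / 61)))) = -32604 / 61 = -534.49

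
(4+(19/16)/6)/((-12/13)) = -5239/1152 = -4.55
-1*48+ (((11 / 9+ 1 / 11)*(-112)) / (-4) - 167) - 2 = -17843 / 99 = -180.23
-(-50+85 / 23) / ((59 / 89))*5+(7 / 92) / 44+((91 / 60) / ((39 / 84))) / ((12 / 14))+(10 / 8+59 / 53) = 202452723329 / 569614320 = 355.42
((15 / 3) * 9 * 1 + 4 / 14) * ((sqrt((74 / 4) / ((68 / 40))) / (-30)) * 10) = -317 * sqrt(3145) / 357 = -49.80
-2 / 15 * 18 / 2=-6 / 5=-1.20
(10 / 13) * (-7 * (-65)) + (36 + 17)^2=3159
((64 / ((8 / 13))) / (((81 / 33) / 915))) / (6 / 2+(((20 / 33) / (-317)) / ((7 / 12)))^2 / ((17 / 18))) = 3534066847150840 / 273472906779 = 12922.91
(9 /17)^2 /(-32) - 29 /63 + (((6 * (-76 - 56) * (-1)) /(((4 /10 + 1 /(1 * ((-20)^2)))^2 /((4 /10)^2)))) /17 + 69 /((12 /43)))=631686529967 /2157456672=292.79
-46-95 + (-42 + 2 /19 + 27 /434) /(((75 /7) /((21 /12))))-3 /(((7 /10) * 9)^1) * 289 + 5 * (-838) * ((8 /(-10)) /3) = 2057908801 /2473800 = 831.88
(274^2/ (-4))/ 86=-18769/ 86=-218.24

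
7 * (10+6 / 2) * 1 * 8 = 728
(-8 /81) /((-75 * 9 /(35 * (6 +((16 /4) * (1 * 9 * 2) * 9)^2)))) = 1567664 /729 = 2150.43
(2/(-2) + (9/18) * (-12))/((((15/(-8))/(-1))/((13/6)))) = -364/45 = -8.09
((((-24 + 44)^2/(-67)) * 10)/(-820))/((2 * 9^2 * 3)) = 100/667521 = 0.00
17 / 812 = 0.02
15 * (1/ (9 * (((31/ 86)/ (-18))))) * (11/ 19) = -28380/ 589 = -48.18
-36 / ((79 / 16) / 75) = -43200 / 79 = -546.84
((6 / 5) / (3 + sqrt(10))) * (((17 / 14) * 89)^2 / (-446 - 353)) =1211913 / 23030 - 403971 * sqrt(10) / 23030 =-2.85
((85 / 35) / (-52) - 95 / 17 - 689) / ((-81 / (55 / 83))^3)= 0.00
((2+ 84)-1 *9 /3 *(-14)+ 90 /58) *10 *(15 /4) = 4858.19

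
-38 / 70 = -19 / 35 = -0.54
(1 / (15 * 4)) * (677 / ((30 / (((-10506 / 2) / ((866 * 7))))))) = -1185427 / 3637200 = -0.33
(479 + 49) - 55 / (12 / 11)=5731 / 12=477.58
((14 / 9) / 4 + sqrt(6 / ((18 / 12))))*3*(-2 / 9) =-43 / 27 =-1.59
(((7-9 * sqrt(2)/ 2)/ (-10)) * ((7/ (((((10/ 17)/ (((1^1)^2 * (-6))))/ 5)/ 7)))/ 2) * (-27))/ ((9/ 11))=-2622.61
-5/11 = -0.45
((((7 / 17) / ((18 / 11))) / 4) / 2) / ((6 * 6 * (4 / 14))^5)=1294139 / 4736678363136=0.00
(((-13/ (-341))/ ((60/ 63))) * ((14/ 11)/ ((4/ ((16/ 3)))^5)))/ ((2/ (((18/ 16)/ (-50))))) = -10192/ 4219875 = -0.00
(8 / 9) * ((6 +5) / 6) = 44 / 27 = 1.63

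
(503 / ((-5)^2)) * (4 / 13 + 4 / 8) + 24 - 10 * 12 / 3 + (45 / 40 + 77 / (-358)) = 540183 / 465400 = 1.16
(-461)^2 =212521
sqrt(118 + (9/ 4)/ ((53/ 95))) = 11.05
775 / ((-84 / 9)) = -2325 / 28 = -83.04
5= 5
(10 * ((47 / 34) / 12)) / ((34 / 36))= 705 / 578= 1.22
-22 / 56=-11 / 28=-0.39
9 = 9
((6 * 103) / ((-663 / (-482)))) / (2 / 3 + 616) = 148938 / 204425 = 0.73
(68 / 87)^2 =4624 / 7569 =0.61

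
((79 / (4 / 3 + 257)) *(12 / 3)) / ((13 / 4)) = 3792 / 10075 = 0.38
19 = 19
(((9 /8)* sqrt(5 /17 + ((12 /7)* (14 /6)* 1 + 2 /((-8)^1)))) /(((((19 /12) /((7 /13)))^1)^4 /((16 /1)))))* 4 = 8961684480* sqrt(187) /63275667377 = 1.94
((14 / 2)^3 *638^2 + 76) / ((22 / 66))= 418848504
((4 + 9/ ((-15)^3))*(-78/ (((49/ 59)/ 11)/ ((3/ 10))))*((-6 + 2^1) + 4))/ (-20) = 0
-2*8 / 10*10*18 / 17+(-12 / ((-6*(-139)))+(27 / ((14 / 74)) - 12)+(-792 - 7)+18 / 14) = -1616187 / 2363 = -683.96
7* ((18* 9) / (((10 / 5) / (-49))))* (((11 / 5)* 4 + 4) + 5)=-2472687 / 5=-494537.40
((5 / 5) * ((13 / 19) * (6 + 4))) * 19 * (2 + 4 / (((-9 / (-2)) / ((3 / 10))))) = 884 / 3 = 294.67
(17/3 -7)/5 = -0.27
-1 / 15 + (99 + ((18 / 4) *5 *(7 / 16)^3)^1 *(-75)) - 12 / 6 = -5453207 / 122880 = -44.38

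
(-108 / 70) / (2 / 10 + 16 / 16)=-9 / 7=-1.29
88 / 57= 1.54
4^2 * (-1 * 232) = -3712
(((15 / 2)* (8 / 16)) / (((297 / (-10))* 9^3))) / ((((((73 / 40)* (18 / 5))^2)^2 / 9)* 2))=-625000000 / 1494106969932819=-0.00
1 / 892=0.00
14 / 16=7 / 8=0.88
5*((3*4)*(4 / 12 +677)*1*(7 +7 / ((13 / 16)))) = 8249920 / 13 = 634609.23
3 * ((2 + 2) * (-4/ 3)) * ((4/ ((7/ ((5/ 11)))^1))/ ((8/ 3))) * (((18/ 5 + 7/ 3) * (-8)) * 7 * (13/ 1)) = 74048/ 11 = 6731.64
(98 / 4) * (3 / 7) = 21 / 2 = 10.50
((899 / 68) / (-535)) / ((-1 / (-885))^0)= -899 / 36380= -0.02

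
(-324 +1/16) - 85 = -6543/16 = -408.94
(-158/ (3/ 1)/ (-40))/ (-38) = -79/ 2280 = -0.03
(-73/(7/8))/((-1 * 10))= 292/35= 8.34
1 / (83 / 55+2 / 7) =385 / 691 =0.56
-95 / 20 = -19 / 4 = -4.75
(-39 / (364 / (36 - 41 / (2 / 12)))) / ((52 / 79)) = 3555 / 104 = 34.18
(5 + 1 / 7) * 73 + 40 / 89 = 234172 / 623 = 375.88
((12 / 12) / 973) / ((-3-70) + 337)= 1 / 256872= 0.00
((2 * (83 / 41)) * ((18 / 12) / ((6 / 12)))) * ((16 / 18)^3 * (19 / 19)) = 84992 / 9963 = 8.53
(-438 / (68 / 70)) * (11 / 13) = -381.52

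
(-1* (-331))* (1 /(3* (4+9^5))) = 331 /177159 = 0.00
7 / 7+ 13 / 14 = 27 / 14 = 1.93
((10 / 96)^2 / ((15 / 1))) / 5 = 1 / 6912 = 0.00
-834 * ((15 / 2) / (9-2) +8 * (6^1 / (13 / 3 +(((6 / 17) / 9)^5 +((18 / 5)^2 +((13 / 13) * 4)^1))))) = -3565955007800595 / 1285679099243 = -2773.60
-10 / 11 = -0.91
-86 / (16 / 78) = -1677 / 4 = -419.25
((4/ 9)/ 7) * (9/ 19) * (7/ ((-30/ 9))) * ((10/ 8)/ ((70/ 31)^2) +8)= -0.52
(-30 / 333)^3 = -1000 / 1367631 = -0.00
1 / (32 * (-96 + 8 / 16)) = -1 / 3056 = -0.00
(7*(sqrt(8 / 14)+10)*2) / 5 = 30.12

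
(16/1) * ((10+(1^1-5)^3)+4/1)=-800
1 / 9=0.11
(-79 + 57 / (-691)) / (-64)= 27323 / 22112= 1.24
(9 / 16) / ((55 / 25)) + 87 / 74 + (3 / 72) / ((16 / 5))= 225739 / 156288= 1.44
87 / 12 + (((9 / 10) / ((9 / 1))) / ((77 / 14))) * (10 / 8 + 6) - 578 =-31384 / 55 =-570.62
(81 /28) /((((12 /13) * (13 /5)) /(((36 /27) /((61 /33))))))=1485 /1708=0.87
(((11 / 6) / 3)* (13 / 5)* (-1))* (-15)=143 / 6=23.83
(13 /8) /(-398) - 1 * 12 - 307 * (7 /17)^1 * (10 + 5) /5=-21177005 /54128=-391.24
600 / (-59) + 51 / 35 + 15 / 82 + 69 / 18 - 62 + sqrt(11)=-16940473 / 253995 + sqrt(11)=-63.38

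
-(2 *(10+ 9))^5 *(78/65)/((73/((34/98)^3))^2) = -11475266008959552/368801097470645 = -31.12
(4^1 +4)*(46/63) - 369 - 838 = -1201.16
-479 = -479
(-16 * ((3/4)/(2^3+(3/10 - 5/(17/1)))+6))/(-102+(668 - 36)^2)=-66348/271738621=-0.00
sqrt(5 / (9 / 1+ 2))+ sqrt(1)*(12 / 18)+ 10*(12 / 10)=sqrt(55) / 11+ 38 / 3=13.34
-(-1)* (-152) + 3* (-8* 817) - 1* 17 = -19777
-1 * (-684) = 684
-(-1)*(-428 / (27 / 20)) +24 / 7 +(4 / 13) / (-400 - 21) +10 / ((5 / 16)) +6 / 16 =-2327262473 / 8275176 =-281.23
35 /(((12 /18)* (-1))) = -105 /2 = -52.50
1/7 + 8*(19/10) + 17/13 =7576/455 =16.65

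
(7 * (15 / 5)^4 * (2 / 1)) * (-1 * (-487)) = 552258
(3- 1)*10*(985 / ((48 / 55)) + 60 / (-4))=22272.92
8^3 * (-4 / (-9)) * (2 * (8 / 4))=8192 / 9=910.22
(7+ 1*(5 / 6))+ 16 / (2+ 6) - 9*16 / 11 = -215 / 66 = -3.26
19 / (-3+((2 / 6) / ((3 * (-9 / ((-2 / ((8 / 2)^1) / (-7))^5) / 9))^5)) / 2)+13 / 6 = -4920618321369519600072240031334387 / 1180948397128684704017337607520262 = -4.17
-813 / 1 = -813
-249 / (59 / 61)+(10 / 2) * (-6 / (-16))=-120627 / 472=-255.57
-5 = -5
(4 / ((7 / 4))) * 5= 80 / 7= 11.43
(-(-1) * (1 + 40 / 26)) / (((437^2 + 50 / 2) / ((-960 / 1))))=-15840 / 1241461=-0.01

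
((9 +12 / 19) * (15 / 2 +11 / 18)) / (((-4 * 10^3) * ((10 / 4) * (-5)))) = 4453 / 2850000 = 0.00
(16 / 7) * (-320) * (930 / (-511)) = 4761600 / 3577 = 1331.17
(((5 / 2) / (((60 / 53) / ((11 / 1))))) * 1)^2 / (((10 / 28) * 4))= 413.06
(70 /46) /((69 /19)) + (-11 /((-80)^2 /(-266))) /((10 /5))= 6577781 /10156800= 0.65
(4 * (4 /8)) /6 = 1 /3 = 0.33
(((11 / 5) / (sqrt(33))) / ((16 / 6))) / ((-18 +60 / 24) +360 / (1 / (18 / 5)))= sqrt(33) / 51220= 0.00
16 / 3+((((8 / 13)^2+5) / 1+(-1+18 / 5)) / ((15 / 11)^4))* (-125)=-96884422 / 342225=-283.10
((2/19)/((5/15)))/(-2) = -3/19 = -0.16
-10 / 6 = -5 / 3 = -1.67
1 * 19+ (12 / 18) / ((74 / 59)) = 2168 / 111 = 19.53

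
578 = 578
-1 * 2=-2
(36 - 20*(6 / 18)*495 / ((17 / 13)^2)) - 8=-549608 / 289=-1901.76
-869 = -869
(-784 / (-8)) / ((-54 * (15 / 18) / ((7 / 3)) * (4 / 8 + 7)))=-1372 / 2025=-0.68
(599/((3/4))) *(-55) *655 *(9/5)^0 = -86315900/3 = -28771966.67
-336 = -336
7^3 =343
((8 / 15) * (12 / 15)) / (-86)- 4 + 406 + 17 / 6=870381 / 2150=404.83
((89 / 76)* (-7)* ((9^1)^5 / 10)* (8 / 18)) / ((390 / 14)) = -772.27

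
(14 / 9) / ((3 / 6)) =28 / 9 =3.11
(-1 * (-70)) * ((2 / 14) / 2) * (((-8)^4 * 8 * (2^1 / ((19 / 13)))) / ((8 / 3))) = 1597440 / 19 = 84075.79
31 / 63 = 0.49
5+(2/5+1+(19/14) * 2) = 319/35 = 9.11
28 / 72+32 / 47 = 905 / 846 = 1.07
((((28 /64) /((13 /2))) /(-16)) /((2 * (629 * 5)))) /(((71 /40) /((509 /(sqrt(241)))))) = -3563 * sqrt(241) /4477332704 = -0.00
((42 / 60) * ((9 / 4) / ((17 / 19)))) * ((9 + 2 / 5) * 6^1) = 168777 / 1700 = 99.28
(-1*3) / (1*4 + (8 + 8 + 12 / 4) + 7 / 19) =-19 / 148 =-0.13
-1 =-1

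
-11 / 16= -0.69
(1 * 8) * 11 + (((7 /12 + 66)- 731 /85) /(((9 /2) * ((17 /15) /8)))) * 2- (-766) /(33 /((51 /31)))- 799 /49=745954571 /2556477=291.79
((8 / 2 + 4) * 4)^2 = 1024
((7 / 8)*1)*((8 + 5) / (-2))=-91 / 16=-5.69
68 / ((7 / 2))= 136 / 7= 19.43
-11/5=-2.20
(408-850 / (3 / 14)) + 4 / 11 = -117424 / 33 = -3558.30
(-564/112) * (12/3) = -141/7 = -20.14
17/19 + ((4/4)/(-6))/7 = 0.87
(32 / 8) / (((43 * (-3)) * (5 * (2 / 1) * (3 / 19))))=-38 / 1935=-0.02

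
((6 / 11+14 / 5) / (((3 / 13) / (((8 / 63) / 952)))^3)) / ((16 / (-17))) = -50531 / 73615634637930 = -0.00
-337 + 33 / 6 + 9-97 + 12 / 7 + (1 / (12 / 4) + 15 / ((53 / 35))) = -907199 / 2226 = -407.55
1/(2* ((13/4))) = 2/13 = 0.15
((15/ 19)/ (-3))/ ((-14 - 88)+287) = -1/ 703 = -0.00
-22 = -22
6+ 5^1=11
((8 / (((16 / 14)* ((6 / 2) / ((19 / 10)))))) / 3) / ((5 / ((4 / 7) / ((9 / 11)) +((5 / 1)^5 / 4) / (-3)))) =-1243531 / 16200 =-76.76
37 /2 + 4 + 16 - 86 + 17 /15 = -1391 /30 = -46.37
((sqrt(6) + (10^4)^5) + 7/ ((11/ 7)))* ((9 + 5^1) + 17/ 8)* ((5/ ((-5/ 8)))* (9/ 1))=-1277100000000000000056889/ 11 - 1161* sqrt(6)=-116100000000000000008015.60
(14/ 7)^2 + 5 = 9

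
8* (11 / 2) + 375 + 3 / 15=2096 / 5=419.20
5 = 5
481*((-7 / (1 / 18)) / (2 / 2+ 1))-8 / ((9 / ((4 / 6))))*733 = -829909 / 27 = -30737.37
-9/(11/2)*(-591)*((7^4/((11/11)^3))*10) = 23219852.73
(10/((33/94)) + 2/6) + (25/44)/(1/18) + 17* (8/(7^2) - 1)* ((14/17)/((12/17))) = 5186/231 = 22.45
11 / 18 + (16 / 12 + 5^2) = 485 / 18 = 26.94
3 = 3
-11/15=-0.73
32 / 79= 0.41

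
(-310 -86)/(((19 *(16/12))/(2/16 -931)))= 2211759/152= 14551.05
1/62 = 0.02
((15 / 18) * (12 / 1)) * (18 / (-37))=-180 / 37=-4.86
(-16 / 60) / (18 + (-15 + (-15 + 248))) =-1 / 885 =-0.00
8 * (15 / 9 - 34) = -776 / 3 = -258.67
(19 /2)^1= 19 /2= 9.50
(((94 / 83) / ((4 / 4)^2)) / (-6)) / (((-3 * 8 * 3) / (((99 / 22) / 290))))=47 / 1155360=0.00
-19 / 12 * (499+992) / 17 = -9443 / 68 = -138.87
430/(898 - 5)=430/893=0.48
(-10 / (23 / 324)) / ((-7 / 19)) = 61560 / 161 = 382.36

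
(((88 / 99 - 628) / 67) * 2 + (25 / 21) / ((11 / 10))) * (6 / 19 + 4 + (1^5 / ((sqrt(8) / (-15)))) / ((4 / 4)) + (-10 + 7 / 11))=863966930 / 9704079 + 2047315 * sqrt(2) / 30954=182.57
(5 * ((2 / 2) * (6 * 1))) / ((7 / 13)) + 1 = 397 / 7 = 56.71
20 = 20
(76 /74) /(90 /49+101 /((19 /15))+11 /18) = 636804 /50958287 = 0.01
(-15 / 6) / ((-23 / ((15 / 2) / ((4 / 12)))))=225 / 92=2.45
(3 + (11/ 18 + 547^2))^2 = 29007132473929/ 324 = 89528186647.93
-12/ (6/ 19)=-38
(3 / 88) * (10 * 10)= 75 / 22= 3.41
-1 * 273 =-273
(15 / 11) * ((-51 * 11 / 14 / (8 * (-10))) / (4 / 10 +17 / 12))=2295 / 6104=0.38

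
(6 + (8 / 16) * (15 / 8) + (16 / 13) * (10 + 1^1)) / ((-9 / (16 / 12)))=-4259 / 1404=-3.03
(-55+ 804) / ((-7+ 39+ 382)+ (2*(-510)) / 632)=118342 / 65157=1.82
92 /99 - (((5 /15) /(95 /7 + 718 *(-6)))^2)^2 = 676151523899496489937 /727597835500545164331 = 0.93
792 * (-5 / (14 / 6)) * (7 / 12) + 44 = -946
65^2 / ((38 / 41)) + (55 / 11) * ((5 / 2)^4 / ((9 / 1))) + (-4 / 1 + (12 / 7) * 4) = 87775745 / 19152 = 4583.11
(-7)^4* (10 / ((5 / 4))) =19208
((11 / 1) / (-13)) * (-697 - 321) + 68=929.38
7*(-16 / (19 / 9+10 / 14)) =-3528 / 89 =-39.64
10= 10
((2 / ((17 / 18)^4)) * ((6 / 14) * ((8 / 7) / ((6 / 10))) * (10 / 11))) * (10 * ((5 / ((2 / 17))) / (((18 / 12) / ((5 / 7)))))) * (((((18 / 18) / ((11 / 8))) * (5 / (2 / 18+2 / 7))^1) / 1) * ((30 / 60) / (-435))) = -3359232000 / 844746133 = -3.98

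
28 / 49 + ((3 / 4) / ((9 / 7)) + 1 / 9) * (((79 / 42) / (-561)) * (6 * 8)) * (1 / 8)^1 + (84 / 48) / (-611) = 23952449 / 43189146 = 0.55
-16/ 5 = -3.20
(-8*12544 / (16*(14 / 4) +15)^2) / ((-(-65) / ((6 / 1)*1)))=-602112 / 327665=-1.84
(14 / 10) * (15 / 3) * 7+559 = 608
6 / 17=0.35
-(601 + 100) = -701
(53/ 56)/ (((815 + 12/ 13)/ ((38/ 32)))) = 13091/ 9503872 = 0.00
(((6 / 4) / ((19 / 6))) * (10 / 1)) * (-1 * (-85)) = 7650 / 19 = 402.63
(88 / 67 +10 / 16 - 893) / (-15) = 159203 / 2680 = 59.40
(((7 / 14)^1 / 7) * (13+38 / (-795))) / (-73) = -1471 / 116070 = -0.01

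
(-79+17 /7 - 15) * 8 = -5128 /7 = -732.57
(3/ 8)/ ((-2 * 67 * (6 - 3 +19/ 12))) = -9/ 14740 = -0.00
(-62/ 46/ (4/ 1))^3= -29791/ 778688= -0.04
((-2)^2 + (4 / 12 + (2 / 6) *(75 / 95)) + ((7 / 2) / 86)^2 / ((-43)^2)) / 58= 0.08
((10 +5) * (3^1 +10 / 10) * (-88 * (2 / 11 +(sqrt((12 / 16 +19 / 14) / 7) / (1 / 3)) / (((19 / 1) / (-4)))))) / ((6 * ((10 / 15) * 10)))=21.74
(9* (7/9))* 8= 56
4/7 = 0.57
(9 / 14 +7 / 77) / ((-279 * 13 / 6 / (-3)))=113 / 31031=0.00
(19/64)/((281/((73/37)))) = 0.00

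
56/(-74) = -28/37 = -0.76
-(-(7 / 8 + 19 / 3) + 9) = -43 / 24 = -1.79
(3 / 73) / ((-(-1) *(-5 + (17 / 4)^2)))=48 / 15257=0.00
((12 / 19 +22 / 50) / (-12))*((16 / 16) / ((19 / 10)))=-509 / 10830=-0.05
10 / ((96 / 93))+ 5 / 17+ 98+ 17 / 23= 680157 / 6256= 108.72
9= 9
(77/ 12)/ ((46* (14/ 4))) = 11/ 276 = 0.04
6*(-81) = -486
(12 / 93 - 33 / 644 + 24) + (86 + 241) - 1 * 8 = 6849205 / 19964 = 343.08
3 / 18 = 1 / 6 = 0.17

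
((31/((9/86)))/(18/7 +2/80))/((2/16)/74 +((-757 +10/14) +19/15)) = -15467065600/102358428099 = -0.15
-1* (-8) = 8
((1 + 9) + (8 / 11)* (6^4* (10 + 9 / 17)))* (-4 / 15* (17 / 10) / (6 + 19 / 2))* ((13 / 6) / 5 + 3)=-382694852 / 383625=-997.58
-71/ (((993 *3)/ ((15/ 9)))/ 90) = -3550/ 993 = -3.58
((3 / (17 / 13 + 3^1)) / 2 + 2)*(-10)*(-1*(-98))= -9205 / 4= -2301.25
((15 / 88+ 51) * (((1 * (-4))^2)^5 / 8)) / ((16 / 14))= 5868637.09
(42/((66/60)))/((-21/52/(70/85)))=-14560/187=-77.86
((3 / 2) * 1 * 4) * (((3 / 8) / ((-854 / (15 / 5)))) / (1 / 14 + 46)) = -9 / 52460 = -0.00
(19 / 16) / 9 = 19 / 144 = 0.13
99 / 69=33 / 23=1.43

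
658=658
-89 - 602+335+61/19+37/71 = -475210/1349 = -352.27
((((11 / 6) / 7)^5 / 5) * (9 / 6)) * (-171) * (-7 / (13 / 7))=3059969 / 12841920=0.24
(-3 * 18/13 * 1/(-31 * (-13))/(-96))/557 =9/46689968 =0.00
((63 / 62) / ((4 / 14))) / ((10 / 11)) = 4851 / 1240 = 3.91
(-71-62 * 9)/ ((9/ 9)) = -629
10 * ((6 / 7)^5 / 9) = 8640 / 16807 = 0.51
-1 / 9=-0.11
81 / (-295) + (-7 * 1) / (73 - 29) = -0.43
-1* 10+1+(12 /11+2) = -65 /11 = -5.91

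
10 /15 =2 /3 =0.67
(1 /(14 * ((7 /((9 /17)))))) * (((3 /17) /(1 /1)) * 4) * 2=0.01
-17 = -17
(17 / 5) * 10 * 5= 170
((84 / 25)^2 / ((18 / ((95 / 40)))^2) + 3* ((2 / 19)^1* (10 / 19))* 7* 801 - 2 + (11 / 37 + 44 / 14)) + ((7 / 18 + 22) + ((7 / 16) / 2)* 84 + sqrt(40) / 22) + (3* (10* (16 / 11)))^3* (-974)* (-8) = sqrt(10) / 11 + 2417138469044978770397 / 3733415070000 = 647433629.75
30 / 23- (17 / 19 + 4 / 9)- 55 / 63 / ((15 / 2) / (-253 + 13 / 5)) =12022343 / 412965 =29.11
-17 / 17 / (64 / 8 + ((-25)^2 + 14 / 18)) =-9 / 5704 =-0.00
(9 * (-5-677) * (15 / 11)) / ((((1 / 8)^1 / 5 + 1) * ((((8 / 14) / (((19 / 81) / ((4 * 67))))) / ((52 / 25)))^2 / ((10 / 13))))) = -14257334 / 223619535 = -0.06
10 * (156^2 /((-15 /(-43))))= 697632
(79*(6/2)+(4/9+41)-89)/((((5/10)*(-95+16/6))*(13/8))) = -2.53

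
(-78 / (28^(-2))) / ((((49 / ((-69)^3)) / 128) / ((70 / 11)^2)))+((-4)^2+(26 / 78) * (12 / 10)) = 1285694871561922 / 605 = 2125115490185.00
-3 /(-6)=1 /2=0.50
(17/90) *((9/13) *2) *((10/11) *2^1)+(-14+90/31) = -47084/4433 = -10.62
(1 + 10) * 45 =495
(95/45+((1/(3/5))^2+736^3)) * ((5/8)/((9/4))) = 110746739.14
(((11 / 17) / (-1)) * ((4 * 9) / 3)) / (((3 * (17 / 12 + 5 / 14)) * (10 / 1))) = -1848 / 12665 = -0.15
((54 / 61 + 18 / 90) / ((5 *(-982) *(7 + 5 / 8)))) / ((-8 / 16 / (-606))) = -1604688 / 45675275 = -0.04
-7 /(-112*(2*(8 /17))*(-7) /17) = -289 /1792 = -0.16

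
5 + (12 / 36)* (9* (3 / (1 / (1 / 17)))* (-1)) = 76 / 17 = 4.47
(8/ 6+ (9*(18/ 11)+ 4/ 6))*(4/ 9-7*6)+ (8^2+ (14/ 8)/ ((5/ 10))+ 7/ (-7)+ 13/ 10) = -28229/ 45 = -627.31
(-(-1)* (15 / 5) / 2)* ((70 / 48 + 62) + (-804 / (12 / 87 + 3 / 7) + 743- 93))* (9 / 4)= -2382.00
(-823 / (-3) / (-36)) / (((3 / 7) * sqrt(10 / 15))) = -5761 * sqrt(6) / 648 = -21.78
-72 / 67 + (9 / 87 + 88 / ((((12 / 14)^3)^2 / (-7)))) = -17612589523 / 11331576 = -1554.29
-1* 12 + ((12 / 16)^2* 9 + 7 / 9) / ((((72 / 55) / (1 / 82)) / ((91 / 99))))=-91436353 / 7651584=-11.95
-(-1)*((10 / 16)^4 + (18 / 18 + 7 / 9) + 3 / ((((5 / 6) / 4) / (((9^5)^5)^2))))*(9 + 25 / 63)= 50613008126241602244322066625579153958116269864956682481 / 725760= 69737941091051590393962280000000000000000000000000.00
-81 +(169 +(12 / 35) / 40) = 30803 / 350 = 88.01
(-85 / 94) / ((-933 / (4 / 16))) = 85 / 350808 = 0.00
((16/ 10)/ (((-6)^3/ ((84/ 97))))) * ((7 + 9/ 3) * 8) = -448/ 873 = -0.51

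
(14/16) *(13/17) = 91/136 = 0.67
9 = 9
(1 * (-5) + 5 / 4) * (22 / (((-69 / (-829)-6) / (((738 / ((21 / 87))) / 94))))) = 32527473 / 71722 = 453.52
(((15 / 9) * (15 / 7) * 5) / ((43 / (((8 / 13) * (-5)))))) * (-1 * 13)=5000 / 301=16.61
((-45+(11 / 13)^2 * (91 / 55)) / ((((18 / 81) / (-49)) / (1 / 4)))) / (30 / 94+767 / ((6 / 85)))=44272872 / 199176575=0.22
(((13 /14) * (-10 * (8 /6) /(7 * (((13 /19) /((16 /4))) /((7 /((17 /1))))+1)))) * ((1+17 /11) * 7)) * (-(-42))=-7745920 /8283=-935.16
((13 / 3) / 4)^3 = 2197 / 1728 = 1.27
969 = 969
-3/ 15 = -1/ 5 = -0.20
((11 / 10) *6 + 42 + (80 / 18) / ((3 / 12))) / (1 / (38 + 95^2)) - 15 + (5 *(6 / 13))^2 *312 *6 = 611536.03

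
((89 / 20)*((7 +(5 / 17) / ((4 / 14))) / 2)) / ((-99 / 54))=-72891 / 7480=-9.74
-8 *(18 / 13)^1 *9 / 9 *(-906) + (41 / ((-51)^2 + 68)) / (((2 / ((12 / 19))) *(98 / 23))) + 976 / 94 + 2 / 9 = 137273927327681 / 13664129661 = 10046.30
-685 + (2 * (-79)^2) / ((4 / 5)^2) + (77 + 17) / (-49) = 18816.21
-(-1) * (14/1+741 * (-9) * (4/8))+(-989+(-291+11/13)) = -119591/26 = -4599.65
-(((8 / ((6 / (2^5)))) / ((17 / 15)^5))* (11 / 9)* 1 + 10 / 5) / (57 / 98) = -4159091972 / 80931849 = -51.39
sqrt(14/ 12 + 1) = 1.47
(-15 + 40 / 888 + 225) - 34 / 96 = 124137 / 592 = 209.69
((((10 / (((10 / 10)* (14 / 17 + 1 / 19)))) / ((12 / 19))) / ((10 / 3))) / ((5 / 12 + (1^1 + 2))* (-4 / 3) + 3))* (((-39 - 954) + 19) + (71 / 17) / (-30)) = 3395.04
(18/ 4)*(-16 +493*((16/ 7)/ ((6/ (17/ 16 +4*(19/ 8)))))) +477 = 261291/ 28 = 9331.82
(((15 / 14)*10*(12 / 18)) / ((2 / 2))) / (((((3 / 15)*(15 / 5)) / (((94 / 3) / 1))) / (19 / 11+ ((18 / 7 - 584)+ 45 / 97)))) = -33889538000 / 156849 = -216064.74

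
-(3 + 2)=-5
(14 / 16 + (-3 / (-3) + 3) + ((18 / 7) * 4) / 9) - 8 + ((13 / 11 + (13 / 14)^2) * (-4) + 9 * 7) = 52.84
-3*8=-24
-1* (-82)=82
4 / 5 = 0.80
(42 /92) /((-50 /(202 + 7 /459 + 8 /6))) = -653359 /351900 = -1.86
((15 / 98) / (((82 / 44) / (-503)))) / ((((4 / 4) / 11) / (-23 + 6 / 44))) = 41746485 / 4018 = 10389.87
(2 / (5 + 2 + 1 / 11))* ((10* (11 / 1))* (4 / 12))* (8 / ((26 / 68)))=329120 / 1521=216.38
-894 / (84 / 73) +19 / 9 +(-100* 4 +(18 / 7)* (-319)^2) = 32822537 / 126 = 260496.33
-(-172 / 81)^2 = -29584 / 6561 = -4.51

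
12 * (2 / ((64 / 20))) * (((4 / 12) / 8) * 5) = 25 / 16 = 1.56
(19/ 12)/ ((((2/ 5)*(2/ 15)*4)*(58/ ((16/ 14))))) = 475/ 3248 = 0.15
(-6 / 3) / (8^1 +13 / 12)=-24 / 109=-0.22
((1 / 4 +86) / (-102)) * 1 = -115 / 136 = -0.85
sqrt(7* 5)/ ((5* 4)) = sqrt(35)/ 20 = 0.30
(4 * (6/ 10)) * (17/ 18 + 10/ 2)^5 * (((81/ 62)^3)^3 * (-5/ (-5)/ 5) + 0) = 106952949501900841170009/ 2707417309252710400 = 39503.68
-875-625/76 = -67125/76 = -883.22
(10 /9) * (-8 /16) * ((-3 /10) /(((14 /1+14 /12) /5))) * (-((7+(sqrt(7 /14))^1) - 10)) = 15 /91 - 5 * sqrt(2) /182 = 0.13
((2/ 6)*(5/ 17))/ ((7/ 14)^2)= 20/ 51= 0.39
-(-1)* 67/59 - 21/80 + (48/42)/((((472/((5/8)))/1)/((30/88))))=635009/726880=0.87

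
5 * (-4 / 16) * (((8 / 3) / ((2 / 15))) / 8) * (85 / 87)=-2125 / 696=-3.05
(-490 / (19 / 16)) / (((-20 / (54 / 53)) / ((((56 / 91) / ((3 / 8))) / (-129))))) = -150528 / 562913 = -0.27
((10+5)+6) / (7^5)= 3 / 2401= 0.00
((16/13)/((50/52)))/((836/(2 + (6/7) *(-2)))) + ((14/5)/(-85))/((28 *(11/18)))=-37/24871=-0.00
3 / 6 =1 / 2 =0.50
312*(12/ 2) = 1872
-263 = -263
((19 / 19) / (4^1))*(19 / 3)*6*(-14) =-133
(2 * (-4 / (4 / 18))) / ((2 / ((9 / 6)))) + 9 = -18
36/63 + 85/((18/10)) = 3011/63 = 47.79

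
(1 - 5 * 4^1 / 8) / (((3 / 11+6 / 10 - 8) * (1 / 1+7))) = 165 / 6272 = 0.03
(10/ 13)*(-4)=-40/ 13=-3.08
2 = 2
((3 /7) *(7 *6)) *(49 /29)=882 /29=30.41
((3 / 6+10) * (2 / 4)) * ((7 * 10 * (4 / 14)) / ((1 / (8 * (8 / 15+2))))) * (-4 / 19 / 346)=-224 / 173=-1.29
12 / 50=6 / 25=0.24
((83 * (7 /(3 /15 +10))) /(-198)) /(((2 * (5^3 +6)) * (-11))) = 2905 /29102436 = 0.00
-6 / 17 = -0.35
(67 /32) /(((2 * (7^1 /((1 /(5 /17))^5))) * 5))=95130419 /7000000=13.59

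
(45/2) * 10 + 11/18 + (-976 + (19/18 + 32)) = -2152/3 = -717.33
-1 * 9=-9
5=5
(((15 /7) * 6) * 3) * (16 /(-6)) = -720 /7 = -102.86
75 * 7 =525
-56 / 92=-0.61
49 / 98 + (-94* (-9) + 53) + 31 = 1861 / 2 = 930.50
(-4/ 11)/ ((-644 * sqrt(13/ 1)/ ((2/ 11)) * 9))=2 * sqrt(13)/ 2279277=0.00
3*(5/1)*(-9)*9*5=-6075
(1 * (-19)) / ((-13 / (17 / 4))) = 6.21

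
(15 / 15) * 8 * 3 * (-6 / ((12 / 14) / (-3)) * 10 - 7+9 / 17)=83040 / 17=4884.71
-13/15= -0.87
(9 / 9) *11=11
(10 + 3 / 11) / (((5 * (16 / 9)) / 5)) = 1017 / 176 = 5.78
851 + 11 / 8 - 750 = 819 / 8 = 102.38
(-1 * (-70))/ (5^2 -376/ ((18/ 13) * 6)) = -1890/ 547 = -3.46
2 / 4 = 1 / 2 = 0.50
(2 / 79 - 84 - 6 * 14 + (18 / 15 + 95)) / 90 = -0.80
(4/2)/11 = 2/11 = 0.18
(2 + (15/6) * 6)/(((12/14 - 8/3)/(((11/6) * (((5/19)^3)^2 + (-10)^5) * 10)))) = 30791529012234375/1787743478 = 17223684.15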